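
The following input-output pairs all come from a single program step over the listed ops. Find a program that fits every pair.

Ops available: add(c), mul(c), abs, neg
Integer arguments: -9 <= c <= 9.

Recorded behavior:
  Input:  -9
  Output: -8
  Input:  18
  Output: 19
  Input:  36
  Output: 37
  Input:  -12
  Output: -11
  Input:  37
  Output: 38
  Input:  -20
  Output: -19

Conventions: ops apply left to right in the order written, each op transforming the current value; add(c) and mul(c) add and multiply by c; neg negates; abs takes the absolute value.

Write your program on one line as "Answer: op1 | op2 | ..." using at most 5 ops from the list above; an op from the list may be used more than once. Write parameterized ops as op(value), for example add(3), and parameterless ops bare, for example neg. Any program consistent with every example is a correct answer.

neg | add(7) | neg | add(2) | add(6)

Check, running the answer program on each example:
  -9 -> 9 -> 16 -> -16 -> -14 -> -8
  18 -> -18 -> -11 -> 11 -> 13 -> 19
  36 -> -36 -> -29 -> 29 -> 31 -> 37
  -12 -> 12 -> 19 -> -19 -> -17 -> -11
  37 -> -37 -> -30 -> 30 -> 32 -> 38
  -20 -> 20 -> 27 -> -27 -> -25 -> -19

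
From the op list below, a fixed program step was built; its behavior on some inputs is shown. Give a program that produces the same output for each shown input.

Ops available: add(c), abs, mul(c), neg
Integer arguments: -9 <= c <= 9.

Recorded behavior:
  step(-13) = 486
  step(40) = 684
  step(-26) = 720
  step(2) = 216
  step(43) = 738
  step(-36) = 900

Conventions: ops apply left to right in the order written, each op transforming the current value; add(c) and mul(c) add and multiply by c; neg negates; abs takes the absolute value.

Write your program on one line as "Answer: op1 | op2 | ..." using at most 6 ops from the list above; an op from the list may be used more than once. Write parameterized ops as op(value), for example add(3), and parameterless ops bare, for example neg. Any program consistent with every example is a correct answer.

add(-8) | abs | add(6) | mul(-2) | mul(9) | neg

Check, running the answer program on each example:
  -13 -> -21 -> 21 -> 27 -> -54 -> -486 -> 486
  40 -> 32 -> 32 -> 38 -> -76 -> -684 -> 684
  -26 -> -34 -> 34 -> 40 -> -80 -> -720 -> 720
  2 -> -6 -> 6 -> 12 -> -24 -> -216 -> 216
  43 -> 35 -> 35 -> 41 -> -82 -> -738 -> 738
  -36 -> -44 -> 44 -> 50 -> -100 -> -900 -> 900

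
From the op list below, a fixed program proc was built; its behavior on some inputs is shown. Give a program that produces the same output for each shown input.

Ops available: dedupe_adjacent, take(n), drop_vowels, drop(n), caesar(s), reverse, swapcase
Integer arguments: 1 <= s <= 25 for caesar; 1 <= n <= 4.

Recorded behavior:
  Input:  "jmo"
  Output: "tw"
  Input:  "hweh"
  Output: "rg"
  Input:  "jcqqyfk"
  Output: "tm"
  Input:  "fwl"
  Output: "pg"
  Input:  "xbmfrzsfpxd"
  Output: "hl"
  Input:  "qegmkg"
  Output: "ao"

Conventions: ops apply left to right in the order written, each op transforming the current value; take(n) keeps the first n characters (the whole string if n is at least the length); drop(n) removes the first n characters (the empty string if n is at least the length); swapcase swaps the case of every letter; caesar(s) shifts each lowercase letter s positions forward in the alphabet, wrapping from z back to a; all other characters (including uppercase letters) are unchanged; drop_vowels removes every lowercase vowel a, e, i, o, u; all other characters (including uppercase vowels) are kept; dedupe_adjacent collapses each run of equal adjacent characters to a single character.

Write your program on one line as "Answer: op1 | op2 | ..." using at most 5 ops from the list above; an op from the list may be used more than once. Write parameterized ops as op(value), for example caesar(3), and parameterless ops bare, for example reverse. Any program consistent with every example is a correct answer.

dedupe_adjacent | caesar(8) | take(2) | caesar(2)

Check, running the answer program on each example:
  "jmo" -> "jmo" -> "ruw" -> "ru" -> "tw"
  "hweh" -> "hweh" -> "pemp" -> "pe" -> "rg"
  "jcqqyfk" -> "jcqyfk" -> "rkygns" -> "rk" -> "tm"
  "fwl" -> "fwl" -> "net" -> "ne" -> "pg"
  "xbmfrzsfpxd" -> "xbmfrzsfpxd" -> "fjunzhanxfl" -> "fj" -> "hl"
  "qegmkg" -> "qegmkg" -> "ymouso" -> "ym" -> "ao"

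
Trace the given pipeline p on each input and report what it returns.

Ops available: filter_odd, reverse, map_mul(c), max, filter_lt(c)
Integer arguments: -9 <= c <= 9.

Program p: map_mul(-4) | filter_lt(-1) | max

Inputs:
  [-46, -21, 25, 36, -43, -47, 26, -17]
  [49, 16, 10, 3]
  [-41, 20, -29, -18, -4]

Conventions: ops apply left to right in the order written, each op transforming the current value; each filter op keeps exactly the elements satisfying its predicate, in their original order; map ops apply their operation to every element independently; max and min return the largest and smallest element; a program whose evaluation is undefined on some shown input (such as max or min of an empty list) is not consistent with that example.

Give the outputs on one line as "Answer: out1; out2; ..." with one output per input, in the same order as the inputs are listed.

-100; -12; -80

Execution, op by op:
  [-46, -21, 25, 36, -43, -47, 26, -17] -> [184, 84, -100, -144, 172, 188, -104, 68] -> [-100, -144, -104] -> -100
  [49, 16, 10, 3] -> [-196, -64, -40, -12] -> [-196, -64, -40, -12] -> -12
  [-41, 20, -29, -18, -4] -> [164, -80, 116, 72, 16] -> [-80] -> -80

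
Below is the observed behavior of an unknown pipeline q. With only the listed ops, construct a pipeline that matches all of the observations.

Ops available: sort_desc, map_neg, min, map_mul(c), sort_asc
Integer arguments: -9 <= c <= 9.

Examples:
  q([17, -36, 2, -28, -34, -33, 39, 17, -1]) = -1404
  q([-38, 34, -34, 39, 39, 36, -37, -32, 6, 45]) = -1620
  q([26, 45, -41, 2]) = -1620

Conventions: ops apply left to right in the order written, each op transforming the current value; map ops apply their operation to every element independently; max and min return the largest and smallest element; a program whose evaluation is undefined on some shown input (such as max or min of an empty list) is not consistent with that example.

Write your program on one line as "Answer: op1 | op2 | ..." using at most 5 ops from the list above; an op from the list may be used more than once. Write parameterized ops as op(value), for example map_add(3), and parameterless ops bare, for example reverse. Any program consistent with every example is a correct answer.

sort_desc | sort_asc | map_mul(-4) | map_mul(9) | min

Check, running the answer program on each example:
  [17, -36, 2, -28, -34, -33, 39, 17, -1] -> [39, 17, 17, 2, -1, -28, -33, -34, -36] -> [-36, -34, -33, -28, -1, 2, 17, 17, 39] -> [144, 136, 132, 112, 4, -8, -68, -68, -156] -> [1296, 1224, 1188, 1008, 36, -72, -612, -612, -1404] -> -1404
  [-38, 34, -34, 39, 39, 36, -37, -32, 6, 45] -> [45, 39, 39, 36, 34, 6, -32, -34, -37, -38] -> [-38, -37, -34, -32, 6, 34, 36, 39, 39, 45] -> [152, 148, 136, 128, -24, -136, -144, -156, -156, -180] -> [1368, 1332, 1224, 1152, -216, -1224, -1296, -1404, -1404, -1620] -> -1620
  [26, 45, -41, 2] -> [45, 26, 2, -41] -> [-41, 2, 26, 45] -> [164, -8, -104, -180] -> [1476, -72, -936, -1620] -> -1620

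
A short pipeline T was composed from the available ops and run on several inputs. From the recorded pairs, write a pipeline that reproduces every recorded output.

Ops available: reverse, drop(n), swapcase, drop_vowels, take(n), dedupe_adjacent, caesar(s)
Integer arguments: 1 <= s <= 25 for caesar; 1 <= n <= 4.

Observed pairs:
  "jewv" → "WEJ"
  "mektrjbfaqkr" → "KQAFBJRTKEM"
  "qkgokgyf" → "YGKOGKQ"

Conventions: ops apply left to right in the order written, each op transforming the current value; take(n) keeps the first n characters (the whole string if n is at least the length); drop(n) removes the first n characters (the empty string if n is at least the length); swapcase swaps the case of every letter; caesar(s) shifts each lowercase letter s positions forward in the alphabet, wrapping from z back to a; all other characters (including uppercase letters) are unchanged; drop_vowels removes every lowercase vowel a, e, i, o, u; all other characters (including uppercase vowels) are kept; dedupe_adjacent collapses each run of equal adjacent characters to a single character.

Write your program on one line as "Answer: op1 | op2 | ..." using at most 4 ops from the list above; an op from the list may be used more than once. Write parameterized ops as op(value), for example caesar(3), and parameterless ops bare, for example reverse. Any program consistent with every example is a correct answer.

reverse | drop(1) | swapcase

Check, running the answer program on each example:
  "jewv" -> "vwej" -> "wej" -> "WEJ"
  "mektrjbfaqkr" -> "rkqafbjrtkem" -> "kqafbjrtkem" -> "KQAFBJRTKEM"
  "qkgokgyf" -> "fygkogkq" -> "ygkogkq" -> "YGKOGKQ"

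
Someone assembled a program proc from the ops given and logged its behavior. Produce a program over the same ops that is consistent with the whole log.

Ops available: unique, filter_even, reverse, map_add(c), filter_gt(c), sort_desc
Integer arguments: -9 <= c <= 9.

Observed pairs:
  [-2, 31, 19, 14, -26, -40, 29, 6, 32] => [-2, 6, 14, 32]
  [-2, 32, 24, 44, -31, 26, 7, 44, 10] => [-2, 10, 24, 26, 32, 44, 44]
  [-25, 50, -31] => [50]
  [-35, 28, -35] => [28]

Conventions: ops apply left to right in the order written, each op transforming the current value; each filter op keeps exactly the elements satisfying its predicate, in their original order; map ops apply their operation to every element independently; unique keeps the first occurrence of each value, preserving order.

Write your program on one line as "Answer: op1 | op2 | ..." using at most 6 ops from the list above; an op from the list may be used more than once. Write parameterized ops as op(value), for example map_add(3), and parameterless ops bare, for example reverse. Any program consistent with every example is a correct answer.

filter_even | reverse | sort_desc | filter_gt(-9) | reverse

Check, running the answer program on each example:
  [-2, 31, 19, 14, -26, -40, 29, 6, 32] -> [-2, 14, -26, -40, 6, 32] -> [32, 6, -40, -26, 14, -2] -> [32, 14, 6, -2, -26, -40] -> [32, 14, 6, -2] -> [-2, 6, 14, 32]
  [-2, 32, 24, 44, -31, 26, 7, 44, 10] -> [-2, 32, 24, 44, 26, 44, 10] -> [10, 44, 26, 44, 24, 32, -2] -> [44, 44, 32, 26, 24, 10, -2] -> [44, 44, 32, 26, 24, 10, -2] -> [-2, 10, 24, 26, 32, 44, 44]
  [-25, 50, -31] -> [50] -> [50] -> [50] -> [50] -> [50]
  [-35, 28, -35] -> [28] -> [28] -> [28] -> [28] -> [28]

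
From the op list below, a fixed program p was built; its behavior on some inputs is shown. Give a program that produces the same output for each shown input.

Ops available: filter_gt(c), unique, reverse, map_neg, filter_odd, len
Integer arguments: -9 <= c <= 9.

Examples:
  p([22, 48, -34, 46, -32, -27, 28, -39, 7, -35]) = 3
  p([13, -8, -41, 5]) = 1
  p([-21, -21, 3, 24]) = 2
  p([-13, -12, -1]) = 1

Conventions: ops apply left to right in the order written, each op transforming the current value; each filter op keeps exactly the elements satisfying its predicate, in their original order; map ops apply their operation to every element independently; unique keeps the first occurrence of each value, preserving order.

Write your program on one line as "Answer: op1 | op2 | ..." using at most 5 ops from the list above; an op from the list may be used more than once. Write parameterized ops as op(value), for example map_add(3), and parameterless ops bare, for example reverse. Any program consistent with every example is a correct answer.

filter_odd | map_neg | filter_gt(-7) | filter_gt(9) | len

Check, running the answer program on each example:
  [22, 48, -34, 46, -32, -27, 28, -39, 7, -35] -> [-27, -39, 7, -35] -> [27, 39, -7, 35] -> [27, 39, 35] -> [27, 39, 35] -> 3
  [13, -8, -41, 5] -> [13, -41, 5] -> [-13, 41, -5] -> [41, -5] -> [41] -> 1
  [-21, -21, 3, 24] -> [-21, -21, 3] -> [21, 21, -3] -> [21, 21, -3] -> [21, 21] -> 2
  [-13, -12, -1] -> [-13, -1] -> [13, 1] -> [13, 1] -> [13] -> 1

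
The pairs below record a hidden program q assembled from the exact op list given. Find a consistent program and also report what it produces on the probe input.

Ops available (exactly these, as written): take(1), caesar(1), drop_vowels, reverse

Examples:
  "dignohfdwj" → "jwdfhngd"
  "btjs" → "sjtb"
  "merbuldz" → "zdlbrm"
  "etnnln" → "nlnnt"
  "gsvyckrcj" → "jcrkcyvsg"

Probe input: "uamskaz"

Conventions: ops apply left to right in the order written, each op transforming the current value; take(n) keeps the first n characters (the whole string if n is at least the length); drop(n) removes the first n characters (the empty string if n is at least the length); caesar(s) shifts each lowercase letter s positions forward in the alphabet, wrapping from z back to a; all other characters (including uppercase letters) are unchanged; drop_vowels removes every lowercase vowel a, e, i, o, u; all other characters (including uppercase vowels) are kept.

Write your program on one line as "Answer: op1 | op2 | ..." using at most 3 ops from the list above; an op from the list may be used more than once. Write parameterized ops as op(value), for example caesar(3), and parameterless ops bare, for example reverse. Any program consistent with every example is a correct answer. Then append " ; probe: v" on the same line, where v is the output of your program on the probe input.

drop_vowels | reverse ; probe: "zksm"

Check, running the answer program on each example:
  "dignohfdwj" -> "dgnhfdwj" -> "jwdfhngd"
  "btjs" -> "btjs" -> "sjtb"
  "merbuldz" -> "mrbldz" -> "zdlbrm"
  "etnnln" -> "tnnln" -> "nlnnt"
  "gsvyckrcj" -> "gsvyckrcj" -> "jcrkcyvsg"
  probe: "uamskaz" -> "mskz" -> "zksm"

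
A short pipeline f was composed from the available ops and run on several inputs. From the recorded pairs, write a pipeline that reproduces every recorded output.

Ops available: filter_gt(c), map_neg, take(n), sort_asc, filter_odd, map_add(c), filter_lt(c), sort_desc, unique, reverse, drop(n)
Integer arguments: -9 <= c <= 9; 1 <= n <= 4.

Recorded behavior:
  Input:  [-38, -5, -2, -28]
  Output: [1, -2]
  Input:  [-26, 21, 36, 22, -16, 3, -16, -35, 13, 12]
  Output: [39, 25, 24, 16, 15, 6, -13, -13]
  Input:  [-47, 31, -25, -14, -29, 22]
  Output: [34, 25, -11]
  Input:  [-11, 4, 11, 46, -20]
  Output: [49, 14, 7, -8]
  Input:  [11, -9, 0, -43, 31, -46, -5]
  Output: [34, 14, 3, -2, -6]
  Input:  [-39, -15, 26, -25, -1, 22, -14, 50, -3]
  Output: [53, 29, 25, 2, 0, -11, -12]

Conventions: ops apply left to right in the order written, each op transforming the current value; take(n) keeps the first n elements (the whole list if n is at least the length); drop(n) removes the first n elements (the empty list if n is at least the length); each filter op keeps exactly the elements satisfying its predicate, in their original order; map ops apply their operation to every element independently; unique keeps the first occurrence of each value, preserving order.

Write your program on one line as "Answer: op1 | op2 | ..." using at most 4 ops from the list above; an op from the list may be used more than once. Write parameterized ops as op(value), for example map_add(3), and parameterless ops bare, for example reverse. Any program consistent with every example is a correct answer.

map_add(9) | sort_desc | filter_gt(-8) | map_add(-6)

Check, running the answer program on each example:
  [-38, -5, -2, -28] -> [-29, 4, 7, -19] -> [7, 4, -19, -29] -> [7, 4] -> [1, -2]
  [-26, 21, 36, 22, -16, 3, -16, -35, 13, 12] -> [-17, 30, 45, 31, -7, 12, -7, -26, 22, 21] -> [45, 31, 30, 22, 21, 12, -7, -7, -17, -26] -> [45, 31, 30, 22, 21, 12, -7, -7] -> [39, 25, 24, 16, 15, 6, -13, -13]
  [-47, 31, -25, -14, -29, 22] -> [-38, 40, -16, -5, -20, 31] -> [40, 31, -5, -16, -20, -38] -> [40, 31, -5] -> [34, 25, -11]
  [-11, 4, 11, 46, -20] -> [-2, 13, 20, 55, -11] -> [55, 20, 13, -2, -11] -> [55, 20, 13, -2] -> [49, 14, 7, -8]
  [11, -9, 0, -43, 31, -46, -5] -> [20, 0, 9, -34, 40, -37, 4] -> [40, 20, 9, 4, 0, -34, -37] -> [40, 20, 9, 4, 0] -> [34, 14, 3, -2, -6]
  [-39, -15, 26, -25, -1, 22, -14, 50, -3] -> [-30, -6, 35, -16, 8, 31, -5, 59, 6] -> [59, 35, 31, 8, 6, -5, -6, -16, -30] -> [59, 35, 31, 8, 6, -5, -6] -> [53, 29, 25, 2, 0, -11, -12]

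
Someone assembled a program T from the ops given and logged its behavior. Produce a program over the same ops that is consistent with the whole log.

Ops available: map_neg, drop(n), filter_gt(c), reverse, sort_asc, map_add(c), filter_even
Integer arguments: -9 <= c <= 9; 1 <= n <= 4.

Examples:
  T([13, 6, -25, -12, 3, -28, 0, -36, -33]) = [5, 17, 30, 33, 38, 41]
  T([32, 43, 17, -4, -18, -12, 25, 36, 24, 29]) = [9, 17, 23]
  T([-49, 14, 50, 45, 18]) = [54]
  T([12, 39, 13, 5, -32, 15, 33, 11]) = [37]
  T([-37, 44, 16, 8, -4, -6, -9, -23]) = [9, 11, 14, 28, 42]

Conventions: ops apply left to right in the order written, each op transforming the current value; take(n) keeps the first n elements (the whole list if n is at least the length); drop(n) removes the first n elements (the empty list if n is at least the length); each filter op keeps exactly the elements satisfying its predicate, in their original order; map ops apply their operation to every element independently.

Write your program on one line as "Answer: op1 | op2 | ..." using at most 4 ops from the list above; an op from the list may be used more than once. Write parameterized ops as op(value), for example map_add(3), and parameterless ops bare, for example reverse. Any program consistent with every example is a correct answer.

map_add(-5) | map_neg | filter_gt(2) | sort_asc

Check, running the answer program on each example:
  [13, 6, -25, -12, 3, -28, 0, -36, -33] -> [8, 1, -30, -17, -2, -33, -5, -41, -38] -> [-8, -1, 30, 17, 2, 33, 5, 41, 38] -> [30, 17, 33, 5, 41, 38] -> [5, 17, 30, 33, 38, 41]
  [32, 43, 17, -4, -18, -12, 25, 36, 24, 29] -> [27, 38, 12, -9, -23, -17, 20, 31, 19, 24] -> [-27, -38, -12, 9, 23, 17, -20, -31, -19, -24] -> [9, 23, 17] -> [9, 17, 23]
  [-49, 14, 50, 45, 18] -> [-54, 9, 45, 40, 13] -> [54, -9, -45, -40, -13] -> [54] -> [54]
  [12, 39, 13, 5, -32, 15, 33, 11] -> [7, 34, 8, 0, -37, 10, 28, 6] -> [-7, -34, -8, 0, 37, -10, -28, -6] -> [37] -> [37]
  [-37, 44, 16, 8, -4, -6, -9, -23] -> [-42, 39, 11, 3, -9, -11, -14, -28] -> [42, -39, -11, -3, 9, 11, 14, 28] -> [42, 9, 11, 14, 28] -> [9, 11, 14, 28, 42]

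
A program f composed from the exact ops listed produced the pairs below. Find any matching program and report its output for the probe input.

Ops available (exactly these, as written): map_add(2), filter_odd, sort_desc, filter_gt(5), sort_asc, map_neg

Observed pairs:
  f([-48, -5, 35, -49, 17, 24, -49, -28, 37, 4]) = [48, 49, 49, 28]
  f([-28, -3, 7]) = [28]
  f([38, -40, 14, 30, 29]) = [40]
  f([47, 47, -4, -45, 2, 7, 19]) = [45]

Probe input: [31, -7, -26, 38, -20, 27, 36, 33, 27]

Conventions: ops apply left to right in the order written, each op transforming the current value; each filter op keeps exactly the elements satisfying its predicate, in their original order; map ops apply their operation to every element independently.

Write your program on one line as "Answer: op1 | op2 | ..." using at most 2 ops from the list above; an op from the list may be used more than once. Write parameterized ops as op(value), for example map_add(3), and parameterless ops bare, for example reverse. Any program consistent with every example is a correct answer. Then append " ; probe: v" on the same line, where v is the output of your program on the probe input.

map_neg | filter_gt(5) ; probe: [7, 26, 20]

Check, running the answer program on each example:
  [-48, -5, 35, -49, 17, 24, -49, -28, 37, 4] -> [48, 5, -35, 49, -17, -24, 49, 28, -37, -4] -> [48, 49, 49, 28]
  [-28, -3, 7] -> [28, 3, -7] -> [28]
  [38, -40, 14, 30, 29] -> [-38, 40, -14, -30, -29] -> [40]
  [47, 47, -4, -45, 2, 7, 19] -> [-47, -47, 4, 45, -2, -7, -19] -> [45]
  probe: [31, -7, -26, 38, -20, 27, 36, 33, 27] -> [-31, 7, 26, -38, 20, -27, -36, -33, -27] -> [7, 26, 20]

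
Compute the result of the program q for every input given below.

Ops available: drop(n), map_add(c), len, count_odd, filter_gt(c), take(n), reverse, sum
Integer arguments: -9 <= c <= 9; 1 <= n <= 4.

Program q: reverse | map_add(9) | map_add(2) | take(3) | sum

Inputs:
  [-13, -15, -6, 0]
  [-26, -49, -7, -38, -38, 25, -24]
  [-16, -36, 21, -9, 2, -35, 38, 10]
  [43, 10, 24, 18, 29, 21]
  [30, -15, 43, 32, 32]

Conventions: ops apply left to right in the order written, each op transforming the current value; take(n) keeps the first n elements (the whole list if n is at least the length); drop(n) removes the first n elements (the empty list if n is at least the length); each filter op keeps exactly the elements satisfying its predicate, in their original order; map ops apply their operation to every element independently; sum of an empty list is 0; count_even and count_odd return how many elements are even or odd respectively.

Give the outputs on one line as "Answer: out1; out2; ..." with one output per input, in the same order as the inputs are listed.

Execution, op by op:
  [-13, -15, -6, 0] -> [0, -6, -15, -13] -> [9, 3, -6, -4] -> [11, 5, -4, -2] -> [11, 5, -4] -> 12
  [-26, -49, -7, -38, -38, 25, -24] -> [-24, 25, -38, -38, -7, -49, -26] -> [-15, 34, -29, -29, 2, -40, -17] -> [-13, 36, -27, -27, 4, -38, -15] -> [-13, 36, -27] -> -4
  [-16, -36, 21, -9, 2, -35, 38, 10] -> [10, 38, -35, 2, -9, 21, -36, -16] -> [19, 47, -26, 11, 0, 30, -27, -7] -> [21, 49, -24, 13, 2, 32, -25, -5] -> [21, 49, -24] -> 46
  [43, 10, 24, 18, 29, 21] -> [21, 29, 18, 24, 10, 43] -> [30, 38, 27, 33, 19, 52] -> [32, 40, 29, 35, 21, 54] -> [32, 40, 29] -> 101
  [30, -15, 43, 32, 32] -> [32, 32, 43, -15, 30] -> [41, 41, 52, -6, 39] -> [43, 43, 54, -4, 41] -> [43, 43, 54] -> 140

12; -4; 46; 101; 140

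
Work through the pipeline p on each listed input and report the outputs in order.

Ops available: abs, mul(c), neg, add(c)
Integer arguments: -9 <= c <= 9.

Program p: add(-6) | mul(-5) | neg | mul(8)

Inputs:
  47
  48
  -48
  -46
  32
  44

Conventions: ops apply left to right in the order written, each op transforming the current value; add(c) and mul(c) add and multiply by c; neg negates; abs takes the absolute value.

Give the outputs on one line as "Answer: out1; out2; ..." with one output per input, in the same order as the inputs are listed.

1640; 1680; -2160; -2080; 1040; 1520

Execution, op by op:
  47 -> 41 -> -205 -> 205 -> 1640
  48 -> 42 -> -210 -> 210 -> 1680
  -48 -> -54 -> 270 -> -270 -> -2160
  -46 -> -52 -> 260 -> -260 -> -2080
  32 -> 26 -> -130 -> 130 -> 1040
  44 -> 38 -> -190 -> 190 -> 1520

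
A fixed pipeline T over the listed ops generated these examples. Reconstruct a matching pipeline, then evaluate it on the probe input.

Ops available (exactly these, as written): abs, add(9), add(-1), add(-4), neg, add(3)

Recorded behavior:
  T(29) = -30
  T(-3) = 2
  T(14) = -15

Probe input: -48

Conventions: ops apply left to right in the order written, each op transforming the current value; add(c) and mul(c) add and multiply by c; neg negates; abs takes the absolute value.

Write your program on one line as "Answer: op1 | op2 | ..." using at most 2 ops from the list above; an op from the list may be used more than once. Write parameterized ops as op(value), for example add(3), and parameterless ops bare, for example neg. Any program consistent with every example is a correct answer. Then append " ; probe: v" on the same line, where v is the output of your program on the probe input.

neg | add(-1) ; probe: 47

Check, running the answer program on each example:
  29 -> -29 -> -30
  -3 -> 3 -> 2
  14 -> -14 -> -15
  probe: -48 -> 48 -> 47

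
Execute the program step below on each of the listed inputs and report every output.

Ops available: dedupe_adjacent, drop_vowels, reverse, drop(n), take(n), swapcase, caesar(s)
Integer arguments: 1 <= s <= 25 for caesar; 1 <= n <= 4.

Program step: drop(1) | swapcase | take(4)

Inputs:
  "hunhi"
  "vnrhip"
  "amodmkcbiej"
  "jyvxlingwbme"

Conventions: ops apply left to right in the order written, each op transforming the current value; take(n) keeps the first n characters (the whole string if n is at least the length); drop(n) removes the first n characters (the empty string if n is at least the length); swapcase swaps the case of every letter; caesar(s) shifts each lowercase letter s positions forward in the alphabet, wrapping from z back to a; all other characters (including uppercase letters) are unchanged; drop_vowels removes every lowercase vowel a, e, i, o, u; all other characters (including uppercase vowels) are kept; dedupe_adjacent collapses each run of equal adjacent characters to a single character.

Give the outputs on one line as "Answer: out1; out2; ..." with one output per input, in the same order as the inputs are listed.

"UNHI"; "NRHI"; "MODM"; "YVXL"

Execution, op by op:
  "hunhi" -> "unhi" -> "UNHI" -> "UNHI"
  "vnrhip" -> "nrhip" -> "NRHIP" -> "NRHI"
  "amodmkcbiej" -> "modmkcbiej" -> "MODMKCBIEJ" -> "MODM"
  "jyvxlingwbme" -> "yvxlingwbme" -> "YVXLINGWBME" -> "YVXL"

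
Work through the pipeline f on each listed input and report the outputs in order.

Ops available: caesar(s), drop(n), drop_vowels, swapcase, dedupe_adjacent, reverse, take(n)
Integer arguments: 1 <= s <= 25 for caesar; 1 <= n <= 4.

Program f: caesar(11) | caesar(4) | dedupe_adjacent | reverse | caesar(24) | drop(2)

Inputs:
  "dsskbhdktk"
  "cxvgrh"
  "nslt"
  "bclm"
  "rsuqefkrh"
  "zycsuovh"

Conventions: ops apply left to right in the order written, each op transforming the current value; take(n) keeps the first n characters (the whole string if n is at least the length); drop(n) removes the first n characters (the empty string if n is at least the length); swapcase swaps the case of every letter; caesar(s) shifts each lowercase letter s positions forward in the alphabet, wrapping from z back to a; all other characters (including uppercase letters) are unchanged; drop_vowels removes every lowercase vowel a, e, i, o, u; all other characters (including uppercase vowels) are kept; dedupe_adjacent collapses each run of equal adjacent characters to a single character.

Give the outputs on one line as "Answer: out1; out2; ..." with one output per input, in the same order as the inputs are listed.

Execution, op by op:
  "dsskbhdktk" -> "oddvmsovev" -> "shhzqwsziz" -> "shzqwsziz" -> "zizswqzhs" -> "xgxquoxfq" -> "xquoxfq"
  "cxvgrh" -> "nigrcs" -> "rmkvgw" -> "rmkvgw" -> "wgvkmr" -> "uetikp" -> "tikp"
  "nslt" -> "ydwe" -> "chai" -> "chai" -> "iahc" -> "gyfa" -> "fa"
  "bclm" -> "mnwx" -> "qrab" -> "qrab" -> "barq" -> "zypo" -> "po"
  "rsuqefkrh" -> "cdfbpqvcs" -> "ghjftuzgw" -> "ghjftuzgw" -> "wgzutfjhg" -> "uexsrdhfe" -> "xsrdhfe"
  "zycsuovh" -> "kjndfzgs" -> "onrhjdkw" -> "onrhjdkw" -> "wkdjhrno" -> "uibhfplm" -> "bhfplm"

"xquoxfq"; "tikp"; "fa"; "po"; "xsrdhfe"; "bhfplm"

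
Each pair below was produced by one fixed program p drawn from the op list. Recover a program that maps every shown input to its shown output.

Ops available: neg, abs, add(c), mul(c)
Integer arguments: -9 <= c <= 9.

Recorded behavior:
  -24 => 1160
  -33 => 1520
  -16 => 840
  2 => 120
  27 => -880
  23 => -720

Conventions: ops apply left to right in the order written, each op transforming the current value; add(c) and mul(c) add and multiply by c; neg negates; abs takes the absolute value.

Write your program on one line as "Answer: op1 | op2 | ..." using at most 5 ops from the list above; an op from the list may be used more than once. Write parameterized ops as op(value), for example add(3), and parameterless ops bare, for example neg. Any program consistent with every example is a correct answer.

neg | add(5) | mul(-8) | neg | mul(5)

Check, running the answer program on each example:
  -24 -> 24 -> 29 -> -232 -> 232 -> 1160
  -33 -> 33 -> 38 -> -304 -> 304 -> 1520
  -16 -> 16 -> 21 -> -168 -> 168 -> 840
  2 -> -2 -> 3 -> -24 -> 24 -> 120
  27 -> -27 -> -22 -> 176 -> -176 -> -880
  23 -> -23 -> -18 -> 144 -> -144 -> -720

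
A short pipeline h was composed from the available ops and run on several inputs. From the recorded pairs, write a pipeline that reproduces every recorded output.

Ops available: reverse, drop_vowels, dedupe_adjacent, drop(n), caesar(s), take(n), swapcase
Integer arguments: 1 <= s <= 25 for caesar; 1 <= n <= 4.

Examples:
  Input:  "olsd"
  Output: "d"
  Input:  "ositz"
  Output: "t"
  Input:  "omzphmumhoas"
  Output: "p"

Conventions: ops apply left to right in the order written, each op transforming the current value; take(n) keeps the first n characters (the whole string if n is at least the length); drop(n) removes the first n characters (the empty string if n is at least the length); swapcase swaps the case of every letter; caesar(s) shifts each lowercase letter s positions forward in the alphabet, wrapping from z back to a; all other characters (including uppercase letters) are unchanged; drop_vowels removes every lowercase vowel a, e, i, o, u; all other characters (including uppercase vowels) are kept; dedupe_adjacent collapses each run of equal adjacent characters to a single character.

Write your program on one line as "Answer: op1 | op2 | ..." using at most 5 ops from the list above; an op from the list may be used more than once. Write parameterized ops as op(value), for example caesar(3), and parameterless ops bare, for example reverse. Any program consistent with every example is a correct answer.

take(4) | reverse | drop_vowels | take(1)

Check, running the answer program on each example:
  "olsd" -> "olsd" -> "dslo" -> "dsl" -> "d"
  "ositz" -> "osit" -> "tiso" -> "ts" -> "t"
  "omzphmumhoas" -> "omzp" -> "pzmo" -> "pzm" -> "p"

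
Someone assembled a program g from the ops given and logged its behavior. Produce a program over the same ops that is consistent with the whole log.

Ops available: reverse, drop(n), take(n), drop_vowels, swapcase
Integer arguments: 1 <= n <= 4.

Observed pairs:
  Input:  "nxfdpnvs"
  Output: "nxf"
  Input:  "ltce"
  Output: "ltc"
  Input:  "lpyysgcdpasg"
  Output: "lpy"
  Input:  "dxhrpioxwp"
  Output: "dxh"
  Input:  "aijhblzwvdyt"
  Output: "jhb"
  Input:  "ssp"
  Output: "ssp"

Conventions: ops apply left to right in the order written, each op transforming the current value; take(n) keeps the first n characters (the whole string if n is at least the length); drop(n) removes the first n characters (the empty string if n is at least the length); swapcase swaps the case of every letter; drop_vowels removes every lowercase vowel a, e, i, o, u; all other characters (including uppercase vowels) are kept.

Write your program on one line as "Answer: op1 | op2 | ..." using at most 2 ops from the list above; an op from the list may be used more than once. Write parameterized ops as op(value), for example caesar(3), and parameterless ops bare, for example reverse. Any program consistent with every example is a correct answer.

drop_vowels | take(3)

Check, running the answer program on each example:
  "nxfdpnvs" -> "nxfdpnvs" -> "nxf"
  "ltce" -> "ltc" -> "ltc"
  "lpyysgcdpasg" -> "lpyysgcdpsg" -> "lpy"
  "dxhrpioxwp" -> "dxhrpxwp" -> "dxh"
  "aijhblzwvdyt" -> "jhblzwvdyt" -> "jhb"
  "ssp" -> "ssp" -> "ssp"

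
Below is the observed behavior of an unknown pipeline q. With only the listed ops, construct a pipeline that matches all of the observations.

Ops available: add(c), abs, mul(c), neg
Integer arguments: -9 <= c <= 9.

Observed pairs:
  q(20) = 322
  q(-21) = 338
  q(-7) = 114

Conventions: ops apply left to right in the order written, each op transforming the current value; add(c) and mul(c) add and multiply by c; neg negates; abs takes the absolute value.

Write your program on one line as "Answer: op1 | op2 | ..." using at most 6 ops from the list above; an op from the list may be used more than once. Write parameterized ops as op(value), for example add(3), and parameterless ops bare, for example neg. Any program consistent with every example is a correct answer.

mul(-2) | abs | neg | mul(8) | neg | add(2)

Check, running the answer program on each example:
  20 -> -40 -> 40 -> -40 -> -320 -> 320 -> 322
  -21 -> 42 -> 42 -> -42 -> -336 -> 336 -> 338
  -7 -> 14 -> 14 -> -14 -> -112 -> 112 -> 114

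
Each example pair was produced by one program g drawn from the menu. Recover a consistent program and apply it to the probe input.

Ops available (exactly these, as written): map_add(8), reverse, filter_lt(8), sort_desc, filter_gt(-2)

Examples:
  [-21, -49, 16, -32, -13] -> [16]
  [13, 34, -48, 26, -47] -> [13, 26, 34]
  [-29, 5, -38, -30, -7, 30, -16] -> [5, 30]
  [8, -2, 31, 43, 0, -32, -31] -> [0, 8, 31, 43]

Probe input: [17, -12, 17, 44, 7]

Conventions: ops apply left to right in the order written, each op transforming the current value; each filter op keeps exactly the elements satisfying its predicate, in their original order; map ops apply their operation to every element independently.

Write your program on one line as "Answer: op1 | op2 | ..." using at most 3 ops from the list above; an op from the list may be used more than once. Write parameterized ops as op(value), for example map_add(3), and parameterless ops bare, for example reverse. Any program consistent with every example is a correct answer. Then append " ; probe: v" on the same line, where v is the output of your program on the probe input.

sort_desc | reverse | filter_gt(-2) ; probe: [7, 17, 17, 44]

Check, running the answer program on each example:
  [-21, -49, 16, -32, -13] -> [16, -13, -21, -32, -49] -> [-49, -32, -21, -13, 16] -> [16]
  [13, 34, -48, 26, -47] -> [34, 26, 13, -47, -48] -> [-48, -47, 13, 26, 34] -> [13, 26, 34]
  [-29, 5, -38, -30, -7, 30, -16] -> [30, 5, -7, -16, -29, -30, -38] -> [-38, -30, -29, -16, -7, 5, 30] -> [5, 30]
  [8, -2, 31, 43, 0, -32, -31] -> [43, 31, 8, 0, -2, -31, -32] -> [-32, -31, -2, 0, 8, 31, 43] -> [0, 8, 31, 43]
  probe: [17, -12, 17, 44, 7] -> [44, 17, 17, 7, -12] -> [-12, 7, 17, 17, 44] -> [7, 17, 17, 44]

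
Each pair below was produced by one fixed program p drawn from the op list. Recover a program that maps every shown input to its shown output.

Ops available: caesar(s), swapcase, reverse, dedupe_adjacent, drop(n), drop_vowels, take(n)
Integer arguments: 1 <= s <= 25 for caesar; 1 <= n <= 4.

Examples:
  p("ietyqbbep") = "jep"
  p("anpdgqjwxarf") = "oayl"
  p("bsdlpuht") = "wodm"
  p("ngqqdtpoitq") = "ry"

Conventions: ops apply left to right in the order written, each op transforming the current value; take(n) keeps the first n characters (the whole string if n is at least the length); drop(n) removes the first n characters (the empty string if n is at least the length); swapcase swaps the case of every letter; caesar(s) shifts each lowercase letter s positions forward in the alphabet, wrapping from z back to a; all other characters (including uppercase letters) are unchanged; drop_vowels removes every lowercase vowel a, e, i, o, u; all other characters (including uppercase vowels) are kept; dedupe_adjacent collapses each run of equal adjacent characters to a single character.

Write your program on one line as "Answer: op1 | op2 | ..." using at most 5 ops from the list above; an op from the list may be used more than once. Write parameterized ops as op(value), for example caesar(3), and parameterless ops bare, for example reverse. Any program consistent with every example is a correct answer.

caesar(18) | take(4) | reverse | drop_vowels | caesar(19)

Check, running the answer program on each example:
  "ietyqbbep" -> "awlqittwh" -> "awlq" -> "qlwa" -> "qlw" -> "jep"
  "anpdgqjwxarf" -> "sfhvyibopsjx" -> "sfhv" -> "vhfs" -> "vhfs" -> "oayl"
  "bsdlpuht" -> "tkvdhmzl" -> "tkvd" -> "dvkt" -> "dvkt" -> "wodm"
  "ngqqdtpoitq" -> "fyiivlhgali" -> "fyii" -> "iiyf" -> "yf" -> "ry"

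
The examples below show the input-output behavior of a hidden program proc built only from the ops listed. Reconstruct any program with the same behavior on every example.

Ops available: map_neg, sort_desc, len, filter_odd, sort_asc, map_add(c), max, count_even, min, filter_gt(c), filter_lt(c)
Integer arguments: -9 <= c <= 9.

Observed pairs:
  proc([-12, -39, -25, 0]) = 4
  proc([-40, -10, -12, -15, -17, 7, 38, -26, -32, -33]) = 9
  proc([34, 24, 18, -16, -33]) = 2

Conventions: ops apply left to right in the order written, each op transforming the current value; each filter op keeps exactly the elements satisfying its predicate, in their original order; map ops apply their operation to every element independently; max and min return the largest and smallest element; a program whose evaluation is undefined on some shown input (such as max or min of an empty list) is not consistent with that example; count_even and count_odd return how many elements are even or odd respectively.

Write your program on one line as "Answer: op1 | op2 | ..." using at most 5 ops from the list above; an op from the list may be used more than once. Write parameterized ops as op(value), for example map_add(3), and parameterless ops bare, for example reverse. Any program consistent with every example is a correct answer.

sort_asc | map_add(-7) | filter_lt(8) | len

Check, running the answer program on each example:
  [-12, -39, -25, 0] -> [-39, -25, -12, 0] -> [-46, -32, -19, -7] -> [-46, -32, -19, -7] -> 4
  [-40, -10, -12, -15, -17, 7, 38, -26, -32, -33] -> [-40, -33, -32, -26, -17, -15, -12, -10, 7, 38] -> [-47, -40, -39, -33, -24, -22, -19, -17, 0, 31] -> [-47, -40, -39, -33, -24, -22, -19, -17, 0] -> 9
  [34, 24, 18, -16, -33] -> [-33, -16, 18, 24, 34] -> [-40, -23, 11, 17, 27] -> [-40, -23] -> 2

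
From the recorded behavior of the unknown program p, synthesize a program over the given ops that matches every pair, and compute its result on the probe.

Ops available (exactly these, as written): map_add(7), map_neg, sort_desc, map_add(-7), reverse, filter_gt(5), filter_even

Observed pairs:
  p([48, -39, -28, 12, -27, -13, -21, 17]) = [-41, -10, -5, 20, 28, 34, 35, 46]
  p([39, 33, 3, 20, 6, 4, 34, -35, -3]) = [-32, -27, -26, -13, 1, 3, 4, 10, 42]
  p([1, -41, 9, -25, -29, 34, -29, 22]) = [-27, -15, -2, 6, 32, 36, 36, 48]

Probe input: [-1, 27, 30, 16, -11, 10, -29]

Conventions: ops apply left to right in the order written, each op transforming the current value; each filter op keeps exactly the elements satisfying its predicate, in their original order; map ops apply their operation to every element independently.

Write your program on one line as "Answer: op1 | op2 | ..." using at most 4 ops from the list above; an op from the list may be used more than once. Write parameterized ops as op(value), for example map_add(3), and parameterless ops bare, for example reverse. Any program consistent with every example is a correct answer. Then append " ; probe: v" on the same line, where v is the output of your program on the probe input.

map_add(-7) | sort_desc | map_neg ; probe: [-23, -20, -9, -3, 8, 18, 36]

Check, running the answer program on each example:
  [48, -39, -28, 12, -27, -13, -21, 17] -> [41, -46, -35, 5, -34, -20, -28, 10] -> [41, 10, 5, -20, -28, -34, -35, -46] -> [-41, -10, -5, 20, 28, 34, 35, 46]
  [39, 33, 3, 20, 6, 4, 34, -35, -3] -> [32, 26, -4, 13, -1, -3, 27, -42, -10] -> [32, 27, 26, 13, -1, -3, -4, -10, -42] -> [-32, -27, -26, -13, 1, 3, 4, 10, 42]
  [1, -41, 9, -25, -29, 34, -29, 22] -> [-6, -48, 2, -32, -36, 27, -36, 15] -> [27, 15, 2, -6, -32, -36, -36, -48] -> [-27, -15, -2, 6, 32, 36, 36, 48]
  probe: [-1, 27, 30, 16, -11, 10, -29] -> [-8, 20, 23, 9, -18, 3, -36] -> [23, 20, 9, 3, -8, -18, -36] -> [-23, -20, -9, -3, 8, 18, 36]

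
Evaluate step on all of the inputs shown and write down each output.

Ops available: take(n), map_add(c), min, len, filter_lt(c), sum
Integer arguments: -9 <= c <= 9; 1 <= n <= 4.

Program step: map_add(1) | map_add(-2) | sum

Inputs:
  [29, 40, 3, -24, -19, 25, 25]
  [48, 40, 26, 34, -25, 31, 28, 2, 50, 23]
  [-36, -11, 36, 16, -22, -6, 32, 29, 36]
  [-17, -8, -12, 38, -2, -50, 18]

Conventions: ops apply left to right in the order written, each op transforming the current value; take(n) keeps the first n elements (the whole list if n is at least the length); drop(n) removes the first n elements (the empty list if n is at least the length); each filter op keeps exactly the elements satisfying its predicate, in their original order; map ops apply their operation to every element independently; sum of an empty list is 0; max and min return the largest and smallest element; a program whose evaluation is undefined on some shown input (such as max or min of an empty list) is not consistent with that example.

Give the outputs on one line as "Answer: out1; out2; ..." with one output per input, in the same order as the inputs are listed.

Execution, op by op:
  [29, 40, 3, -24, -19, 25, 25] -> [30, 41, 4, -23, -18, 26, 26] -> [28, 39, 2, -25, -20, 24, 24] -> 72
  [48, 40, 26, 34, -25, 31, 28, 2, 50, 23] -> [49, 41, 27, 35, -24, 32, 29, 3, 51, 24] -> [47, 39, 25, 33, -26, 30, 27, 1, 49, 22] -> 247
  [-36, -11, 36, 16, -22, -6, 32, 29, 36] -> [-35, -10, 37, 17, -21, -5, 33, 30, 37] -> [-37, -12, 35, 15, -23, -7, 31, 28, 35] -> 65
  [-17, -8, -12, 38, -2, -50, 18] -> [-16, -7, -11, 39, -1, -49, 19] -> [-18, -9, -13, 37, -3, -51, 17] -> -40

72; 247; 65; -40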